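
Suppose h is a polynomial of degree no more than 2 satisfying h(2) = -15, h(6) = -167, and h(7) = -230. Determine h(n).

Write h(n) = an^2 + bn + c. Substituting each data point gives a linear system:
  4a + 2b + c = -15
  36a + 6b + c = -167
  49a + 7b + c = -230
Solving the system yields a = -5, b = 2, c = 1.
So h(n) = -5n^2 + 2n + 1.
Check: h(2) = -15. ✓

h(n) = -5n^2 + 2n + 1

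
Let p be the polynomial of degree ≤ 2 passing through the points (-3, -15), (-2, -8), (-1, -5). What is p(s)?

Using the Lagrange interpolation formula with nodes -3, -2, -1:
  L_0(s) = (s + 2)(s + 1) / 2
  L_1(s) = (s + 3)(s + 1) / -1
  L_2(s) = (s + 3)(s + 2) / 2
Then p(s) = -15·L_0(s) - 8·L_1(s) - 5·L_2(s).
Expanding and collecting terms gives p(s) = -2s² - 3s - 6.
Check: p(-1) = -5. ✓

p(s) = -2s^2 - 3s - 6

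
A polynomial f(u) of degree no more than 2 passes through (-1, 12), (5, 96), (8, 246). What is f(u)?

Write f(u) = au^2 + bu + c. Substituting each data point gives a linear system:
  a - b + c = 12
  25a + 5b + c = 96
  64a + 8b + c = 246
Solving the system yields a = 4, b = -2, c = 6.
So f(u) = 4u^2 - 2u + 6.
Check: f(8) = 246. ✓

f(u) = 4u^2 - 2u + 6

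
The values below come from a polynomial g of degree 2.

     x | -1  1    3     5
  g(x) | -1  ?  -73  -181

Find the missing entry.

-13

On equispaced nodes a degree-2 polynomial has vanishing third forward difference, so
  - g(-1) + 3·g(1) - 3·g(3) + g(5) = 0.
Substituting the known values and solving for g(1):
  3·g(1) = -39
  g(1) = -13.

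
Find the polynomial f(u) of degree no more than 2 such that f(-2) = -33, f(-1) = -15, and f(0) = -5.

f(u) = -4u^2 + 6u - 5

Write f(u) = au^2 + bu + c. Substituting each data point gives a linear system:
  4a - 2b + c = -33
  a - b + c = -15
  c = -5
Solving the system yields a = -4, b = 6, c = -5.
So f(u) = -4u^2 + 6u - 5.
Check: f(-1) = -15. ✓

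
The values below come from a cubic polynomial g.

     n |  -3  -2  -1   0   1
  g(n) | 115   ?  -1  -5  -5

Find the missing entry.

On equispaced nodes a degree-3 polynomial has vanishing fourth forward difference, so
  g(-3) - 4·g(-2) + 6·g(-1) - 4·g(0) + g(1) = 0.
Substituting the known values and solving for g(-2):
  -4·g(-2) = -124
  g(-2) = 31.

31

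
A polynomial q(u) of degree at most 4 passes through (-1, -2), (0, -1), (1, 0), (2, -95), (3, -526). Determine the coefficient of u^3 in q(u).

Write q(u) = au^4 + bu^3 + cu^2 + du + e. Substituting each data point gives a linear system:
  a - b + c - d + e = -2
  e = -1
  a + b + c + d + e = 0
  16a + 8b + 4c + 2d + e = -95
  81a + 27b + 9c + 3d + e = -526
Solving the system yields a = -6, b = -4, c = 6, d = 5, e = -1.
So q(u) = -6u^4 - 4u^3 + 6u^2 + 5u - 1.
The coefficient of u^3 is -4.

-4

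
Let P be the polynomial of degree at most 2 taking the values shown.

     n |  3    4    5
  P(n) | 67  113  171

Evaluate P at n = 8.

Using the Lagrange interpolation formula with nodes 3, 4, 5:
  L_0(n) = (n - 4)(n - 5) / 2
  L_1(n) = (n - 3)(n - 5) / -1
  L_2(n) = (n - 3)(n - 4) / 2
Then P(n) = 67·L_0(n) + 113·L_1(n) + 171·L_2(n).
Expanding and collecting terms gives P(n) = 6n² + 4n + 1.
Evaluating at n = 8: P(8) = 417.

417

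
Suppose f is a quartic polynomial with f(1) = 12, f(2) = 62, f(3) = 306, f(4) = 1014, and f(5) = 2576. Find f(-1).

Write f(t) = at^4 + bt^3 + ct^2 + dt + e. Substituting each data point gives a linear system:
  a + b + c + d + e = 12
  16a + 8b + 4c + 2d + e = 62
  81a + 27b + 9c + 3d + e = 306
  256a + 64b + 16c + 4d + e = 1014
  625a + 125b + 25c + 5d + e = 2576
Solving the system yields a = 5, b = -5, c = 2, d = 4, e = 6.
So f(t) = 5t⁴ - 5t³ + 2t² + 4t + 6.
Then f(-1) = 14.

14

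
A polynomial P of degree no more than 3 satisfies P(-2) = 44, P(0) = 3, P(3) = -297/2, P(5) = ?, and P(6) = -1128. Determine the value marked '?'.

-1319/2

The 4 known points determine the degree-3 polynomial uniquely.
Write P(u) = au^3 + bu^2 + cu + d. Substituting each data point gives a linear system:
  -8a + 4b - 2c + d = 44
  d = 3
  27a + 9b + 3c + d = -297/2
  216a + 36b + 6c + d = -1128
Solving the system yields a = -5, b = -1, c = -5/2, d = 3.
So P(u) = -5u^3 - u^2 - (5/2)u + 3.
Then P(5) = -1319/2.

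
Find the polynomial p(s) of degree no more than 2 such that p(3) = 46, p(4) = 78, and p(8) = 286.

p(s) = 4s^2 + 4s - 2

Write p(s) = as^2 + bs + c. Substituting each data point gives a linear system:
  9a + 3b + c = 46
  16a + 4b + c = 78
  64a + 8b + c = 286
Solving the system yields a = 4, b = 4, c = -2.
So p(s) = 4s² + 4s - 2.
Check: p(8) = 286. ✓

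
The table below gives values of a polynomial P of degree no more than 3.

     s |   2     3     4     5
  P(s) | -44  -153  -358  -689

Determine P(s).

Write P(s) = as^3 + bs^2 + cs + d. Substituting each data point gives a linear system:
  8a + 4b + 2c + d = -44
  27a + 9b + 3c + d = -153
  64a + 16b + 4c + d = -358
  125a + 25b + 5c + d = -689
Solving the system yields a = -5, b = -3, c = 1, d = 6.
So P(s) = -5s³ - 3s² + s + 6.
Check: P(5) = -689. ✓

P(s) = -5s^3 - 3s^2 + s + 6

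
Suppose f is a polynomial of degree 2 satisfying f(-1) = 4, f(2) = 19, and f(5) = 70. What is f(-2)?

Forward differences of the values at t = -1, 2, 5:
  f  : 4  19  70
  Δ  : 15  51
  Δ^2: 36
The second differences are constant, confirming degree 2.
Interpolating (Newton forward form) and evaluating at t = -2 gives f(-2) = 7.

7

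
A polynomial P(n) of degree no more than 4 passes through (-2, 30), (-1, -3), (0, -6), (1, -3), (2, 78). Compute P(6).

Using the Lagrange interpolation formula with nodes -2, -1, 0, 1, 2:
  L_0(n) = (n + 1)n(n - 1)(n - 2) / 24
  L_1(n) = (n + 2)n(n - 1)(n - 2) / -6
  L_2(n) = (n + 2)(n + 1)(n - 1)(n - 2) / 4
  L_3(n) = (n + 2)(n + 1)n(n - 2) / -6
  L_4(n) = (n + 2)(n + 1)n(n - 1) / 24
Then P(n) = 30·L_0(n) - 3·L_1(n) - 6·L_2(n) - 3·L_3(n) + 78·L_4(n).
Expanding and collecting terms gives P(n) = 4n^4 + 4n^3 - n^2 - 4n - 6.
Evaluating at n = 6: P(6) = 5982.

5982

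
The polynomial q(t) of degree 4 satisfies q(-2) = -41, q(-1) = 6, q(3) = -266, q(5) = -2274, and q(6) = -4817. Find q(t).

q(t) = -4t^4 + t^3 + 5t^2 - 5t + 1

Using the Lagrange interpolation formula with nodes -2, -1, 3, 5, 6:
  L_0(t) = (t + 1)(t - 3)(t - 5)(t - 6) / 280
  L_1(t) = (t + 2)(t - 3)(t - 5)(t - 6) / -168
  L_2(t) = (t + 2)(t + 1)(t - 5)(t - 6) / 120
  L_3(t) = (t + 2)(t + 1)(t - 3)(t - 6) / -84
  L_4(t) = (t + 2)(t + 1)(t - 3)(t - 5) / 168
Then q(t) = -41·L_0(t) + 6·L_1(t) - 266·L_2(t) - 2274·L_3(t) - 4817·L_4(t).
Expanding and collecting terms gives q(t) = -4t⁴ + t³ + 5t² - 5t + 1.
Check: q(3) = -266. ✓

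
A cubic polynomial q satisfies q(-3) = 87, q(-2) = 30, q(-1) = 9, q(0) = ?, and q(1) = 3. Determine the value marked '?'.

The 4 known points determine the degree-3 polynomial uniquely.
Write q(s) = as^3 + bs^2 + cs + d. Substituting each data point gives a linear system:
  -27a + 9b - 3c + d = 87
  -8a + 4b - 2c + d = 30
  -a + b - c + d = 9
  a + b + c + d = 3
Solving the system yields a = -3, b = 0, c = 0, d = 6.
So q(s) = -3s^3 + 6.
Then q(0) = 6.

6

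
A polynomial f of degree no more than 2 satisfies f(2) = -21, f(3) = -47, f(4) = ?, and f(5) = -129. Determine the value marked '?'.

-83

The 3 known points determine the degree-2 polynomial uniquely.
Write f(x) = ax^2 + bx + c. Substituting each data point gives a linear system:
  4a + 2b + c = -21
  9a + 3b + c = -47
  25a + 5b + c = -129
Solving the system yields a = -5, b = -1, c = 1.
So f(x) = -5x^2 - x + 1.
Then f(4) = -83.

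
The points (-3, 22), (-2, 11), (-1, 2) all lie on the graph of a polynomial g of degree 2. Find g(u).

g(u) = u^2 - 6u - 5

Write g(u) = au^2 + bu + c. Substituting each data point gives a linear system:
  9a - 3b + c = 22
  4a - 2b + c = 11
  a - b + c = 2
Solving the system yields a = 1, b = -6, c = -5.
So g(u) = u² - 6u - 5.
Check: g(-3) = 22. ✓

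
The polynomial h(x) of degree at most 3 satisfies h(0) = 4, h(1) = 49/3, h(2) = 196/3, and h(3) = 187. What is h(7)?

Forward differences of the values at x = 0, 1, 2, 3:
  h  : 4  49/3  196/3  187
  Δ  : 37/3  49  365/3
  Δ^2: 110/3  218/3
  Δ^3: 36
The third differences are constant, confirming degree 3.
Interpolating (Newton forward form) and evaluating at x = 7 gives h(7) = 6361/3.

6361/3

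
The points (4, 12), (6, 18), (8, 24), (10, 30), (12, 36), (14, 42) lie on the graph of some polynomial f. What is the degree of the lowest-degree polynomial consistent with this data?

1

Forward differences of the values at n = 4, 6, 8, 10, 12, 14:
  f  : 12  18  24  30  36  42
  Δ  : 6  6  6  6  6
  Δ^2: 0  0  0  0
  Δ^3: 0  0  0
  Δ^4: 0  0
  Δ^5: 0
The first differences are constant (6) and nonzero, while all higher differences vanish, so the minimal degree is 1.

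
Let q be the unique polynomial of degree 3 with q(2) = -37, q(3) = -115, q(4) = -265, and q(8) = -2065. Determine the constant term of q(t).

-1

Write q(t) = at^3 + bt^2 + ct + d. Substituting each data point gives a linear system:
  8a + 4b + 2c + d = -37
  27a + 9b + 3c + d = -115
  64a + 16b + 4c + d = -265
  512a + 64b + 8c + d = -2065
Solving the system yields a = -4, b = 0, c = -2, d = -1.
So q(t) = -4t^3 - 2t - 1.
The constant term is -1.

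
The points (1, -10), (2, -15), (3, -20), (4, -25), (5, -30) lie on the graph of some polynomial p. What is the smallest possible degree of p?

Forward differences of the values at s = 1, 2, 3, 4, 5:
  p  : -10  -15  -20  -25  -30
  Δ  : -5  -5  -5  -5
  Δ^2: 0  0  0
  Δ^3: 0  0
  Δ^4: 0
The first differences are constant (-5) and nonzero, while all higher differences vanish, so the minimal degree is 1.

1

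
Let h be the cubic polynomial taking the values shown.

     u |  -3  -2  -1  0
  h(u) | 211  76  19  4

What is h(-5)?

Forward differences of the values at u = -3, -2, -1, 0:
  h  : 211  76  19  4
  Δ  : -135  -57  -15
  Δ^2: 78  42
  Δ^3: -36
The third differences are constant, confirming degree 3.
Interpolating (Newton forward form) and evaluating at u = -5 gives h(-5) = 859.

859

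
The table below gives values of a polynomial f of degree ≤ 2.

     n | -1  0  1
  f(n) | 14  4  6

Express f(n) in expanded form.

f(n) = 6n^2 - 4n + 4

Write f(n) = an^2 + bn + c. Substituting each data point gives a linear system:
  a - b + c = 14
  c = 4
  a + b + c = 6
Solving the system yields a = 6, b = -4, c = 4.
So f(n) = 6n^2 - 4n + 4.
Check: f(1) = 6. ✓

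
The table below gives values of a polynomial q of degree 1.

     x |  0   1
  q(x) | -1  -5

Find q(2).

Write q(x) = ax + b. Substituting each data point gives a linear system:
  b = -1
  a + b = -5
Solving the system yields a = -4, b = -1.
So q(x) = -4x - 1.
Then q(2) = -9.

-9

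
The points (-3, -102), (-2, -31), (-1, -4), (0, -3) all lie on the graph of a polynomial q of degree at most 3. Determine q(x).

Write q(x) = ax^3 + bx^2 + cx + d. Substituting each data point gives a linear system:
  -27a + 9b - 3c + d = -102
  -8a + 4b - 2c + d = -31
  -a + b - c + d = -4
  d = -3
Solving the system yields a = 3, b = -4, c = -6, d = -3.
So q(x) = 3x^3 - 4x^2 - 6x - 3.
Check: q(0) = -3. ✓

q(x) = 3x^3 - 4x^2 - 6x - 3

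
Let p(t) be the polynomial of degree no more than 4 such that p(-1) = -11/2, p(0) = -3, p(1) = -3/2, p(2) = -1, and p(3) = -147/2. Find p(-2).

-81

Forward differences of the values at t = -1, 0, 1, 2, 3:
  p  : -11/2  -3  -3/2  -1  -147/2
  Δ  : 5/2  3/2  1/2  -145/2
  Δ^2: -1  -1  -73
  Δ^3: 0  -72
  Δ^4: -72
The fourth differences are constant, confirming degree 4.
Interpolating (Newton forward form) and evaluating at t = -2 gives p(-2) = -81.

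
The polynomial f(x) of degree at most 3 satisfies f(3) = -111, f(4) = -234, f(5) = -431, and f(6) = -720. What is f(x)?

Write f(x) = ax^3 + bx^2 + cx + d. Substituting each data point gives a linear system:
  27a + 9b + 3c + d = -111
  64a + 16b + 4c + d = -234
  125a + 25b + 5c + d = -431
  216a + 36b + 6c + d = -720
Solving the system yields a = -3, b = -1, c = -5, d = -6.
So f(x) = -3x^3 - x^2 - 5x - 6.
Check: f(3) = -111. ✓

f(x) = -3x^3 - x^2 - 5x - 6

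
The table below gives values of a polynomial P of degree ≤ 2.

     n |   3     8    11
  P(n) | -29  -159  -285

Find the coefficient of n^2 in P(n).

-2

Write P(n) = an^2 + bn + c. Substituting each data point gives a linear system:
  9a + 3b + c = -29
  64a + 8b + c = -159
  121a + 11b + c = -285
Solving the system yields a = -2, b = -4, c = 1.
So P(n) = -2n^2 - 4n + 1.
The leading coefficient is -2.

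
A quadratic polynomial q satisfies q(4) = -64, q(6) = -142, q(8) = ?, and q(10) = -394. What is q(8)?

-252

The 3 known points determine the degree-2 polynomial uniquely.
Write q(u) = au^2 + bu + c. Substituting each data point gives a linear system:
  16a + 4b + c = -64
  36a + 6b + c = -142
  100a + 10b + c = -394
Solving the system yields a = -4, b = 1, c = -4.
So q(u) = -4u² + u - 4.
Then q(8) = -252.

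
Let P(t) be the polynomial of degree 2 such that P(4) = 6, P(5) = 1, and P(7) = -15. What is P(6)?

-6

Write P(t) = at^2 + bt + c. Substituting each data point gives a linear system:
  16a + 4b + c = 6
  25a + 5b + c = 1
  49a + 7b + c = -15
Solving the system yields a = -1, b = 4, c = 6.
So P(t) = -t² + 4t + 6.
Then P(6) = -6.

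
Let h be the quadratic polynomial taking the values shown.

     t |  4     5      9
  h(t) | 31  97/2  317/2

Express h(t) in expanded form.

Write h(t) = at^2 + bt + c. Substituting each data point gives a linear system:
  16a + 4b + c = 31
  25a + 5b + c = 97/2
  81a + 9b + c = 317/2
Solving the system yields a = 2, b = -1/2, c = 1.
So h(t) = 2t² - (1/2)t + 1.
Check: h(4) = 31. ✓

h(t) = 2t^2 - (1/2)t + 1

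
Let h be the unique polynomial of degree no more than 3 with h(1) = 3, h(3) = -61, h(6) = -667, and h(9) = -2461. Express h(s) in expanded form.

Write h(s) = as^3 + bs^2 + cs + d. Substituting each data point gives a linear system:
  a + b + c + d = 3
  27a + 9b + 3c + d = -61
  216a + 36b + 6c + d = -667
  729a + 81b + 9c + d = -2461
Solving the system yields a = -4, b = 6, c = -4, d = 5.
So h(s) = -4s^3 + 6s^2 - 4s + 5.
Check: h(1) = 3. ✓

h(s) = -4s^3 + 6s^2 - 4s + 5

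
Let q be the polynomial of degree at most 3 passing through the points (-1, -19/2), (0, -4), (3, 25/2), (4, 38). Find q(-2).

Write q(n) = an^3 + bn^2 + cn + d. Substituting each data point gives a linear system:
  -a + b - c + d = -19/2
  d = -4
  27a + 9b + 3c + d = 25/2
  64a + 16b + 4c + d = 38
Solving the system yields a = 1, b = -2, c = 5/2, d = -4.
So q(n) = n^3 - 2n^2 + (5/2)n - 4.
Then q(-2) = -25.

-25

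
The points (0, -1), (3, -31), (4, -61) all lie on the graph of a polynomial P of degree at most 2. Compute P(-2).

-31

Write P(s) = as^2 + bs + c. Substituting each data point gives a linear system:
  c = -1
  9a + 3b + c = -31
  16a + 4b + c = -61
Solving the system yields a = -5, b = 5, c = -1.
So P(s) = -5s^2 + 5s - 1.
Then P(-2) = -31.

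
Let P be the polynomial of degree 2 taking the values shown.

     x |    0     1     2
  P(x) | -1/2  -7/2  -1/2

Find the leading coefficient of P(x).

Write P(x) = ax^2 + bx + c. Substituting each data point gives a linear system:
  c = -1/2
  a + b + c = -7/2
  4a + 2b + c = -1/2
Solving the system yields a = 3, b = -6, c = -1/2.
So P(x) = 3x² - 6x - 1/2.
The leading coefficient is 3.

3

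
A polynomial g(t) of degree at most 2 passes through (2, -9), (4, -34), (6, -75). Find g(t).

g(t) = -2t^2 - (1/2)t

Write g(t) = at^2 + bt + c. Substituting each data point gives a linear system:
  4a + 2b + c = -9
  16a + 4b + c = -34
  36a + 6b + c = -75
Solving the system yields a = -2, b = -1/2, c = 0.
So g(t) = -2t^2 - (1/2)t.
Check: g(4) = -34. ✓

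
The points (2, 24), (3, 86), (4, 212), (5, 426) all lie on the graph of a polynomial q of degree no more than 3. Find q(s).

Write q(s) = as^3 + bs^2 + cs + d. Substituting each data point gives a linear system:
  8a + 4b + 2c + d = 24
  27a + 9b + 3c + d = 86
  64a + 16b + 4c + d = 212
  125a + 25b + 5c + d = 426
Solving the system yields a = 4, b = -4, c = 6, d = -4.
So q(s) = 4s^3 - 4s^2 + 6s - 4.
Check: q(5) = 426. ✓

q(s) = 4s^3 - 4s^2 + 6s - 4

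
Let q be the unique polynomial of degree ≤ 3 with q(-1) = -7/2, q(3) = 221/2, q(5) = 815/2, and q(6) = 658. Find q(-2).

Using the Lagrange interpolation formula with nodes -1, 3, 5, 6:
  L_0(x) = (x - 3)(x - 5)(x - 6) / -168
  L_1(x) = (x + 1)(x - 5)(x - 6) / 24
  L_2(x) = (x + 1)(x - 3)(x - 6) / -12
  L_3(x) = (x + 1)(x - 3)(x - 5) / 21
Then q(x) = -7/2·L_0(x) + 221/2·L_1(x) + 815/2·L_2(x) + 658·L_3(x).
Expanding and collecting terms gives q(x) = 2x^3 + 6x^2 + (5/2)x - 5.
Evaluating at x = -2: q(-2) = -2.

-2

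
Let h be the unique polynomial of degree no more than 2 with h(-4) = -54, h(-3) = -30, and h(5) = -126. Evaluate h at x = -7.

Write h(x) = ax^2 + bx + c. Substituting each data point gives a linear system:
  16a - 4b + c = -54
  9a - 3b + c = -30
  25a + 5b + c = -126
Solving the system yields a = -4, b = -4, c = -6.
So h(x) = -4x^2 - 4x - 6.
Then h(-7) = -174.

-174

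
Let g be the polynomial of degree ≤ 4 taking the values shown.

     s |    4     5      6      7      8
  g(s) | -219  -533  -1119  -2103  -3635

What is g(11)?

Using the Lagrange interpolation formula with nodes 4, 5, 6, 7, 8:
  L_0(s) = (s - 5)(s - 6)(s - 7)(s - 8) / 24
  L_1(s) = (s - 4)(s - 6)(s - 7)(s - 8) / -6
  L_2(s) = (s - 4)(s - 5)(s - 7)(s - 8) / 4
  L_3(s) = (s - 4)(s - 5)(s - 6)(s - 8) / -6
  L_4(s) = (s - 4)(s - 5)(s - 6)(s - 7) / 24
Then g(s) = -219·L_0(s) - 533·L_1(s) - 1119·L_2(s) - 2103·L_3(s) - 3635·L_4(s).
Expanding and collecting terms gives g(s) = -s⁴ + s³ - 6s - 3.
Evaluating at s = 11: g(11) = -13379.

-13379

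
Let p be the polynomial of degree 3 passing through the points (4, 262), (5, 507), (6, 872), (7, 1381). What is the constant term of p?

2

Write p(x) = ax^3 + bx^2 + cx + d. Substituting each data point gives a linear system:
  64a + 16b + 4c + d = 262
  125a + 25b + 5c + d = 507
  216a + 36b + 6c + d = 872
  343a + 49b + 7c + d = 1381
Solving the system yields a = 4, b = 0, c = 1, d = 2.
So p(x) = 4x^3 + x + 2.
The constant term is 2.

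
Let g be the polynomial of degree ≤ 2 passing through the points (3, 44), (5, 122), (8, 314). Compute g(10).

492

Write g(x) = ax^2 + bx + c. Substituting each data point gives a linear system:
  9a + 3b + c = 44
  25a + 5b + c = 122
  64a + 8b + c = 314
Solving the system yields a = 5, b = -1, c = 2.
So g(x) = 5x^2 - x + 2.
Then g(10) = 492.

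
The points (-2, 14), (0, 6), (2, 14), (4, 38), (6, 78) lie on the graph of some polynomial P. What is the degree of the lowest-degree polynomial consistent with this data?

2

Forward differences of the values at x = -2, 0, 2, 4, 6:
  P  : 14  6  14  38  78
  Δ  : -8  8  24  40
  Δ^2: 16  16  16
  Δ^3: 0  0
  Δ^4: 0
The second differences are constant (16) and nonzero, while all higher differences vanish, so the minimal degree is 2.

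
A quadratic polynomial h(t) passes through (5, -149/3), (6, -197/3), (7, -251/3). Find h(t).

h(t) = -t^2 - 5t + 1/3

Write h(t) = at^2 + bt + c. Substituting each data point gives a linear system:
  25a + 5b + c = -149/3
  36a + 6b + c = -197/3
  49a + 7b + c = -251/3
Solving the system yields a = -1, b = -5, c = 1/3.
So h(t) = -t^2 - 5t + 1/3.
Check: h(6) = -197/3. ✓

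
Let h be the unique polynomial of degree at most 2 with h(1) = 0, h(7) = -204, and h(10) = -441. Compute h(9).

Write h(x) = ax^2 + bx + c. Substituting each data point gives a linear system:
  a + b + c = 0
  49a + 7b + c = -204
  100a + 10b + c = -441
Solving the system yields a = -5, b = 6, c = -1.
So h(x) = -5x^2 + 6x - 1.
Then h(9) = -352.

-352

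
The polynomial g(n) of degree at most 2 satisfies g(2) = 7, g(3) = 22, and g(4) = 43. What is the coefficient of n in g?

Write g(n) = an^2 + bn + c. Substituting each data point gives a linear system:
  4a + 2b + c = 7
  9a + 3b + c = 22
  16a + 4b + c = 43
Solving the system yields a = 3, b = 0, c = -5.
So g(n) = 3n^2 - 5.
The coefficient of n is 0.

0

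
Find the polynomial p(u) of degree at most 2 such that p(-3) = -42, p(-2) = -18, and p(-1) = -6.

p(u) = -6u^2 - 6u - 6

Write p(u) = au^2 + bu + c. Substituting each data point gives a linear system:
  9a - 3b + c = -42
  4a - 2b + c = -18
  a - b + c = -6
Solving the system yields a = -6, b = -6, c = -6.
So p(u) = -6u^2 - 6u - 6.
Check: p(-1) = -6. ✓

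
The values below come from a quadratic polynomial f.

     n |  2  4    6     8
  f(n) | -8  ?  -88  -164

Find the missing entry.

-36

On equispaced nodes a degree-2 polynomial has vanishing third forward difference, so
  - f(2) + 3·f(4) - 3·f(6) + f(8) = 0.
Substituting the known values and solving for f(4):
  3·f(4) = -108
  f(4) = -36.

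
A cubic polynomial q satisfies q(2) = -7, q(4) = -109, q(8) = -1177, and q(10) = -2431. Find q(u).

q(u) = -3u^3 + 6u^2 - 3u - 1

Write q(u) = au^3 + bu^2 + cu + d. Substituting each data point gives a linear system:
  8a + 4b + 2c + d = -7
  64a + 16b + 4c + d = -109
  512a + 64b + 8c + d = -1177
  1000a + 100b + 10c + d = -2431
Solving the system yields a = -3, b = 6, c = -3, d = -1.
So q(u) = -3u³ + 6u² - 3u - 1.
Check: q(2) = -7. ✓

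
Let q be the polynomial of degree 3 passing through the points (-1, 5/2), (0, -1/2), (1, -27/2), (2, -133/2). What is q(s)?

q(s) = -5s^3 - 5s^2 - 3s - 1/2

Write q(s) = as^3 + bs^2 + cs + d. Substituting each data point gives a linear system:
  -a + b - c + d = 5/2
  d = -1/2
  a + b + c + d = -27/2
  8a + 4b + 2c + d = -133/2
Solving the system yields a = -5, b = -5, c = -3, d = -1/2.
So q(s) = -5s³ - 5s² - 3s - 1/2.
Check: q(1) = -27/2. ✓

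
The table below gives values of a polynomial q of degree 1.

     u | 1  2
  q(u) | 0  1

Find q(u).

q(u) = u - 1

Write q(u) = au + b. Substituting each data point gives a linear system:
  a + b = 0
  2a + b = 1
Solving the system yields a = 1, b = -1.
So q(u) = u - 1.
Check: q(2) = 1. ✓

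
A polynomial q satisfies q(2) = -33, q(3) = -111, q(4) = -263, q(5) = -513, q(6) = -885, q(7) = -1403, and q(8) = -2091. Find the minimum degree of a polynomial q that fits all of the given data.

Forward differences of the values at s = 2, 3, 4, 5, 6, 7, 8:
  q  : -33  -111  -263  -513  -885  -1403  -2091
  Δ  : -78  -152  -250  -372  -518  -688
  Δ^2: -74  -98  -122  -146  -170
  Δ^3: -24  -24  -24  -24
  Δ^4: 0  0  0
  Δ^5: 0  0
  Δ^6: 0
The third differences are constant (-24) and nonzero, while all higher differences vanish, so the minimal degree is 3.

3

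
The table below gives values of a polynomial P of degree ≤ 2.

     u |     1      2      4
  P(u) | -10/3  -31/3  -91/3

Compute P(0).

Write P(u) = au^2 + bu + c. Substituting each data point gives a linear system:
  a + b + c = -10/3
  4a + 2b + c = -31/3
  16a + 4b + c = -91/3
Solving the system yields a = -1, b = -4, c = 5/3.
So P(u) = -u^2 - 4u + 5/3.
Then P(0) = 5/3.

5/3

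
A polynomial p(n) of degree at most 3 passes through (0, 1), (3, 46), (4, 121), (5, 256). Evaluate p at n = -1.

-14

Write p(n) = an^3 + bn^2 + cn + d. Substituting each data point gives a linear system:
  d = 1
  27a + 9b + 3c + d = 46
  64a + 16b + 4c + d = 121
  125a + 25b + 5c + d = 256
Solving the system yields a = 3, b = -6, c = 6, d = 1.
So p(n) = 3n^3 - 6n^2 + 6n + 1.
Then p(-1) = -14.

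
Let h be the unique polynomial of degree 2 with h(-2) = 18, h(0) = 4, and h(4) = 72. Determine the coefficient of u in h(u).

Write h(u) = au^2 + bu + c. Substituting each data point gives a linear system:
  4a - 2b + c = 18
  c = 4
  16a + 4b + c = 72
Solving the system yields a = 4, b = 1, c = 4.
So h(u) = 4u^2 + u + 4.
The coefficient of u is 1.

1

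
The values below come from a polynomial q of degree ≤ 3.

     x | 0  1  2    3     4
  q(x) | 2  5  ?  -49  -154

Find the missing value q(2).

-4

On equispaced nodes a degree-3 polynomial has vanishing fourth forward difference, so
  q(0) - 4·q(1) + 6·q(2) - 4·q(3) + q(4) = 0.
Substituting the known values and solving for q(2):
  6·q(2) = -24
  q(2) = -4.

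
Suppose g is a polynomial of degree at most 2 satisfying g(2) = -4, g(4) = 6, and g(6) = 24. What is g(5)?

14

Using the Lagrange interpolation formula with nodes 2, 4, 6:
  L_0(n) = (n - 4)(n - 6) / 8
  L_1(n) = (n - 2)(n - 6) / -4
  L_2(n) = (n - 2)(n - 4) / 8
Then g(n) = -4·L_0(n) + 6·L_1(n) + 24·L_2(n).
Expanding and collecting terms gives g(n) = n^2 - n - 6.
Evaluating at n = 5: g(5) = 14.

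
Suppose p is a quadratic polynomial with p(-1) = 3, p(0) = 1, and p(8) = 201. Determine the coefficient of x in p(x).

1

Write p(x) = ax^2 + bx + c. Substituting each data point gives a linear system:
  a - b + c = 3
  c = 1
  64a + 8b + c = 201
Solving the system yields a = 3, b = 1, c = 1.
So p(x) = 3x^2 + x + 1.
The coefficient of x is 1.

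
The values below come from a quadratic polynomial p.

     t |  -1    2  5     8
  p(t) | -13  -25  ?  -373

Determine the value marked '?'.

On equispaced nodes a degree-2 polynomial has vanishing third forward difference, so
  - p(-1) + 3·p(2) - 3·p(5) + p(8) = 0.
Substituting the known values and solving for p(5):
  -3·p(5) = 435
  p(5) = -145.

-145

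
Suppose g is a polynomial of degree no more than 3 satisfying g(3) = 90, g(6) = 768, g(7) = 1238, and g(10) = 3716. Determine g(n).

g(n) = 4n^3 - 3n^2 + n + 6

Using the Lagrange interpolation formula with nodes 3, 6, 7, 10:
  L_0(n) = (n - 6)(n - 7)(n - 10) / -84
  L_1(n) = (n - 3)(n - 7)(n - 10) / 12
  L_2(n) = (n - 3)(n - 6)(n - 10) / -12
  L_3(n) = (n - 3)(n - 6)(n - 7) / 84
Then g(n) = 90·L_0(n) + 768·L_1(n) + 1238·L_2(n) + 3716·L_3(n).
Expanding and collecting terms gives g(n) = 4n³ - 3n² + n + 6.
Check: g(10) = 3716. ✓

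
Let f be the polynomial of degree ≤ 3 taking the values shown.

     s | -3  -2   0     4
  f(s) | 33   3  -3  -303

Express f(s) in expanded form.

Using the Lagrange interpolation formula with nodes -3, -2, 0, 4:
  L_0(s) = (s + 2)s(s - 4) / -21
  L_1(s) = (s + 3)s(s - 4) / 12
  L_2(s) = (s + 3)(s + 2)(s - 4) / -24
  L_3(s) = (s + 3)(s + 2)s / 168
Then f(s) = 33·L_0(s) + 3·L_1(s) - 3·L_2(s) - 303·L_3(s).
Expanding and collecting terms gives f(s) = -3s³ - 6s² - 3s - 3.
Check: f(0) = -3. ✓

f(s) = -3s^3 - 6s^2 - 3s - 3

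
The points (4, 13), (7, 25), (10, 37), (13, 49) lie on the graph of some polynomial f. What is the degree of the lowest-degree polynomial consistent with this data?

Forward differences of the values at s = 4, 7, 10, 13:
  f  : 13  25  37  49
  Δ  : 12  12  12
  Δ^2: 0  0
  Δ^3: 0
The first differences are constant (12) and nonzero, while all higher differences vanish, so the minimal degree is 1.

1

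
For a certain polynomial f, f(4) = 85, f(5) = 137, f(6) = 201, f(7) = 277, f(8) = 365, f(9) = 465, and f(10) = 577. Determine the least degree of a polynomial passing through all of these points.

2

Forward differences of the values at n = 4, 5, 6, 7, 8, 9, 10:
  f  : 85  137  201  277  365  465  577
  Δ  : 52  64  76  88  100  112
  Δ^2: 12  12  12  12  12
  Δ^3: 0  0  0  0
  Δ^4: 0  0  0
  Δ^5: 0  0
  Δ^6: 0
The second differences are constant (12) and nonzero, while all higher differences vanish, so the minimal degree is 2.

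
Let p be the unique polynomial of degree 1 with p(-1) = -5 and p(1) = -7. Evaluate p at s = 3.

Write p(s) = as + b. Substituting each data point gives a linear system:
  -a + b = -5
  a + b = -7
Solving the system yields a = -1, b = -6.
So p(s) = -s - 6.
Then p(3) = -9.

-9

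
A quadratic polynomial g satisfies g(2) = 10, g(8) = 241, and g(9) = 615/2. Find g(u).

g(u) = 4u^2 - (3/2)u - 3

Using the Lagrange interpolation formula with nodes 2, 8, 9:
  L_0(u) = (u - 8)(u - 9) / 42
  L_1(u) = (u - 2)(u - 9) / -6
  L_2(u) = (u - 2)(u - 8) / 7
Then g(u) = 10·L_0(u) + 241·L_1(u) + 615/2·L_2(u).
Expanding and collecting terms gives g(u) = 4u^2 - (3/2)u - 3.
Check: g(8) = 241. ✓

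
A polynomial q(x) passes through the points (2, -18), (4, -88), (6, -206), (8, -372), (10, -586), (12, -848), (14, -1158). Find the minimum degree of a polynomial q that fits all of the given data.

2

Forward differences of the values at x = 2, 4, 6, 8, 10, 12, 14:
  q  : -18  -88  -206  -372  -586  -848  -1158
  Δ  : -70  -118  -166  -214  -262  -310
  Δ^2: -48  -48  -48  -48  -48
  Δ^3: 0  0  0  0
  Δ^4: 0  0  0
  Δ^5: 0  0
  Δ^6: 0
The second differences are constant (-48) and nonzero, while all higher differences vanish, so the minimal degree is 2.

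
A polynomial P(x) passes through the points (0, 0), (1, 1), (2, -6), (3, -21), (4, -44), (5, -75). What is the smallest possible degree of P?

Forward differences of the values at x = 0, 1, 2, 3, 4, 5:
  P  : 0  1  -6  -21  -44  -75
  Δ  : 1  -7  -15  -23  -31
  Δ^2: -8  -8  -8  -8
  Δ^3: 0  0  0
  Δ^4: 0  0
  Δ^5: 0
The second differences are constant (-8) and nonzero, while all higher differences vanish, so the minimal degree is 2.

2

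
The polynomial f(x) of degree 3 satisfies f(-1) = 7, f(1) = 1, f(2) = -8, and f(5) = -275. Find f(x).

Write f(x) = ax^3 + bx^2 + cx + d. Substituting each data point gives a linear system:
  -a + b - c + d = 7
  a + b + c + d = 1
  8a + 4b + 2c + d = -8
  125a + 25b + 5c + d = -275
Solving the system yields a = -3, b = 4, c = 0, d = 0.
So f(x) = -3x^3 + 4x^2.
Check: f(5) = -275. ✓

f(x) = -3x^3 + 4x^2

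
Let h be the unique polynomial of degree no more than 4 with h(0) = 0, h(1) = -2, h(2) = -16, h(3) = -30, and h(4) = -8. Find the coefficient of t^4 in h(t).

Write h(t) = at^4 + bt^3 + ct^2 + dt + e. Substituting each data point gives a linear system:
  e = 0
  a + b + c + d + e = -2
  16a + 8b + 4c + 2d + e = -16
  81a + 27b + 9c + 3d + e = -30
  256a + 64b + 16c + 4d + e = -8
Solving the system yields a = 1, b = -4, c = -1, d = 2, e = 0.
So h(t) = t^4 - 4t^3 - t^2 + 2t.
The leading coefficient is 1.

1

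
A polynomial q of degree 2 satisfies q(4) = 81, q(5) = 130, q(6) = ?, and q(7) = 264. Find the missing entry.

191

On equispaced nodes a degree-2 polynomial has vanishing third forward difference, so
  - q(4) + 3·q(5) - 3·q(6) + q(7) = 0.
Substituting the known values and solving for q(6):
  -3·q(6) = -573
  q(6) = 191.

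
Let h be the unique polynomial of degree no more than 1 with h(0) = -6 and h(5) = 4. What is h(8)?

10

Write h(n) = an + b. Substituting each data point gives a linear system:
  b = -6
  5a + b = 4
Solving the system yields a = 2, b = -6.
So h(n) = 2n - 6.
Then h(8) = 10.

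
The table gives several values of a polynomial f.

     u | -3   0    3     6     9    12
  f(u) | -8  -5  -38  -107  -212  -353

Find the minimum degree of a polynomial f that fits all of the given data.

Forward differences of the values at u = -3, 0, 3, 6, 9, 12:
  f  : -8  -5  -38  -107  -212  -353
  Δ  : 3  -33  -69  -105  -141
  Δ^2: -36  -36  -36  -36
  Δ^3: 0  0  0
  Δ^4: 0  0
  Δ^5: 0
The second differences are constant (-36) and nonzero, while all higher differences vanish, so the minimal degree is 2.

2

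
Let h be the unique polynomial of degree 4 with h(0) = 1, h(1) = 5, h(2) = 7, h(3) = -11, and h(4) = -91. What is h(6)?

Forward differences of the values at s = 0, 1, 2, 3, 4:
  h  : 1  5  7  -11  -91
  Δ  : 4  2  -18  -80
  Δ^2: -2  -20  -62
  Δ^3: -18  -42
  Δ^4: -24
The fourth differences are constant, confirming degree 4.
Interpolating (Newton forward form) and evaluating at s = 6 gives h(6) = -725.

-725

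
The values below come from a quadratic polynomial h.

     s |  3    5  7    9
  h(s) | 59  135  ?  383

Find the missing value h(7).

243

The 3 known points determine the degree-2 polynomial uniquely.
Write h(s) = as^2 + bs + c. Substituting each data point gives a linear system:
  9a + 3b + c = 59
  25a + 5b + c = 135
  81a + 9b + c = 383
Solving the system yields a = 4, b = 6, c = 5.
So h(s) = 4s^2 + 6s + 5.
Then h(7) = 243.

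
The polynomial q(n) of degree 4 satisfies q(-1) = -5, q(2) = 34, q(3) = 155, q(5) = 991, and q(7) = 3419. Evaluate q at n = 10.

12986

Write q(n) = an^4 + bn^3 + cn^2 + dn + e. Substituting each data point gives a linear system:
  a - b + c - d + e = -5
  16a + 8b + 4c + 2d + e = 34
  81a + 27b + 9c + 3d + e = 155
  625a + 125b + 25c + 5d + e = 991
  2401a + 343b + 49c + 7d + e = 3419
Solving the system yields a = 1, b = 3, c = 0, d = -1, e = -4.
So q(n) = n^4 + 3n^3 - n - 4.
Then q(10) = 12986.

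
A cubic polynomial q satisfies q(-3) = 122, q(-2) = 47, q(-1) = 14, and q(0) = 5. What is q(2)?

-13

Write q(u) = au^3 + bu^2 + cu + d. Substituting each data point gives a linear system:
  -27a + 9b - 3c + d = 122
  -8a + 4b - 2c + d = 47
  -a + b - c + d = 14
  d = 5
Solving the system yields a = -3, b = 3, c = -3, d = 5.
So q(u) = -3u³ + 3u² - 3u + 5.
Then q(2) = -13.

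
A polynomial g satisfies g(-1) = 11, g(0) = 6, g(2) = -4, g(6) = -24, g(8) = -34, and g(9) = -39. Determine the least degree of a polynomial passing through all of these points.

Divided differences on the nodes -1, 0, 2, 6, 8, 9:
  order 0: 11  6  -4  -24  -34  -39
  order 1: -5  -5  -5  -5  -5
  order 2: 0  0  0  0
  order 3: 0  0  0
  order 4: 0  0
  order 5: 0
The order-1 divided differences are all -5 (nonzero) and every higher order vanishes, so the data lies on a polynomial of degree exactly 1.

1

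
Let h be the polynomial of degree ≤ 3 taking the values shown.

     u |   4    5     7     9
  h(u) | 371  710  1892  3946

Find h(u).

Using the Lagrange interpolation formula with nodes 4, 5, 7, 9:
  L_0(u) = (u - 5)(u - 7)(u - 9) / -15
  L_1(u) = (u - 4)(u - 7)(u - 9) / 8
  L_2(u) = (u - 4)(u - 5)(u - 9) / -12
  L_3(u) = (u - 4)(u - 5)(u - 7) / 40
Then h(u) = 371·L_0(u) + 710·L_1(u) + 1892·L_2(u) + 3946·L_3(u).
Expanding and collecting terms gives h(u) = 5u³ + 4u² - 2u - 5.
Check: h(5) = 710. ✓

h(u) = 5u^3 + 4u^2 - 2u - 5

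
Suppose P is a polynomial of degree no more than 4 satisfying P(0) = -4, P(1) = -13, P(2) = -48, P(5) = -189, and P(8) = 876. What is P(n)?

Write P(n) = an^4 + bn^3 + cn^2 + dn + e. Substituting each data point gives a linear system:
  e = -4
  a + b + c + d + e = -13
  16a + 8b + 4c + 2d + e = -48
  625a + 125b + 25c + 5d + e = -189
  4096a + 512b + 64c + 8d + e = 876
Solving the system yields a = 1, b = -6, c = -2, d = -2, e = -4.
So P(n) = n^4 - 6n^3 - 2n^2 - 2n - 4.
Check: P(1) = -13. ✓

P(n) = n^4 - 6n^3 - 2n^2 - 2n - 4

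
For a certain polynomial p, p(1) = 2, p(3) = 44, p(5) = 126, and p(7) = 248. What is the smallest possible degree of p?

2

Forward differences of the values at s = 1, 3, 5, 7:
  p  : 2  44  126  248
  Δ  : 42  82  122
  Δ^2: 40  40
  Δ^3: 0
The second differences are constant (40) and nonzero, while all higher differences vanish, so the minimal degree is 2.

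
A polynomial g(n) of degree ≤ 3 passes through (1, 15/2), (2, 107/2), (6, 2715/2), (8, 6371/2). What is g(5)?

Using the Lagrange interpolation formula with nodes 1, 2, 6, 8:
  L_0(n) = (n - 2)(n - 6)(n - 8) / -35
  L_1(n) = (n - 1)(n - 6)(n - 8) / 24
  L_2(n) = (n - 1)(n - 2)(n - 8) / -40
  L_3(n) = (n - 1)(n - 2)(n - 6) / 84
Then g(n) = 15/2·L_0(n) + 107/2·L_1(n) + 2715/2·L_2(n) + 6371/2·L_3(n).
Expanding and collecting terms gives g(n) = 6n^3 + 2n^2 - 2n + 3/2.
Evaluating at n = 5: g(5) = 1583/2.

1583/2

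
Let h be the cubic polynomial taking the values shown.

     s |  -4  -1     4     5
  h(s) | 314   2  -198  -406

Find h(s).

Write h(s) = as^3 + bs^2 + cs + d. Substituting each data point gives a linear system:
  -64a + 16b - 4c + d = 314
  -a + b - c + d = 2
  64a + 16b + 4c + d = -198
  125a + 25b + 5c + d = -406
Solving the system yields a = -4, b = 4, c = 0, d = -6.
So h(s) = -4s^3 + 4s^2 - 6.
Check: h(-4) = 314. ✓

h(s) = -4s^3 + 4s^2 - 6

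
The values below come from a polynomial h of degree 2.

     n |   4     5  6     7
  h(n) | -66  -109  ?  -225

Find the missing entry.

The 3 known points determine the degree-2 polynomial uniquely.
Write h(n) = an^2 + bn + c. Substituting each data point gives a linear system:
  16a + 4b + c = -66
  25a + 5b + c = -109
  49a + 7b + c = -225
Solving the system yields a = -5, b = 2, c = 6.
So h(n) = -5n^2 + 2n + 6.
Then h(6) = -162.

-162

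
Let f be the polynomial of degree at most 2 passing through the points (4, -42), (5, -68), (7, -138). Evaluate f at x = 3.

Using the Lagrange interpolation formula with nodes 4, 5, 7:
  L_0(x) = (x - 5)(x - 7) / 3
  L_1(x) = (x - 4)(x - 7) / -2
  L_2(x) = (x - 4)(x - 5) / 6
Then f(x) = -42·L_0(x) - 68·L_1(x) - 138·L_2(x).
Expanding and collecting terms gives f(x) = -3x^2 + x + 2.
Evaluating at x = 3: f(3) = -22.

-22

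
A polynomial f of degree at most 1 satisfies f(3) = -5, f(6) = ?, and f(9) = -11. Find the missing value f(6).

-8

The 2 known points determine the degree-1 polynomial uniquely.
Write f(t) = at + b. Substituting each data point gives a linear system:
  3a + b = -5
  9a + b = -11
Solving the system yields a = -1, b = -2.
So f(t) = -t - 2.
Then f(6) = -8.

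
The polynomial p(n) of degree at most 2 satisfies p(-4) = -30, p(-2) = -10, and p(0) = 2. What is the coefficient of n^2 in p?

Write p(n) = an^2 + bn + c. Substituting each data point gives a linear system:
  16a - 4b + c = -30
  4a - 2b + c = -10
  c = 2
Solving the system yields a = -1, b = 4, c = 2.
So p(n) = -n² + 4n + 2.
The leading coefficient is -1.

-1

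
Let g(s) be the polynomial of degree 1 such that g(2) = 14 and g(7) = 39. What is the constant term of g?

4

Write g(s) = as + b. Substituting each data point gives a linear system:
  2a + b = 14
  7a + b = 39
Solving the system yields a = 5, b = 4.
So g(s) = 5s + 4.
The constant term is 4.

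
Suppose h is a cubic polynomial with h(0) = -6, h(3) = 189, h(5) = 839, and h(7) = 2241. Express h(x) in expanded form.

h(x) = 6x^3 + 4x^2 - x - 6

Using the Lagrange interpolation formula with nodes 0, 3, 5, 7:
  L_0(x) = (x - 3)(x - 5)(x - 7) / -105
  L_1(x) = x(x - 5)(x - 7) / 24
  L_2(x) = x(x - 3)(x - 7) / -20
  L_3(x) = x(x - 3)(x - 5) / 56
Then h(x) = -6·L_0(x) + 189·L_1(x) + 839·L_2(x) + 2241·L_3(x).
Expanding and collecting terms gives h(x) = 6x^3 + 4x^2 - x - 6.
Check: h(3) = 189. ✓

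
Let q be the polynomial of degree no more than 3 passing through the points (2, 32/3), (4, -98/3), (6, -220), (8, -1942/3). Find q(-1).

Write q(x) = ax^3 + bx^2 + cx + d. Substituting each data point gives a linear system:
  8a + 4b + 2c + d = 32/3
  64a + 16b + 4c + d = -98/3
  216a + 36b + 6c + d = -220
  512a + 64b + 8c + d = -1942/3
Solving the system yields a = -2, b = 6, c = -5/3, d = 6.
So q(x) = -2x^3 + 6x^2 - (5/3)x + 6.
Then q(-1) = 47/3.

47/3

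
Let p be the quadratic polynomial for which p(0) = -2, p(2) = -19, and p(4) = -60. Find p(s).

Using the Lagrange interpolation formula with nodes 0, 2, 4:
  L_0(s) = (s - 2)(s - 4) / 8
  L_1(s) = s(s - 4) / -4
  L_2(s) = s(s - 2) / 8
Then p(s) = -2·L_0(s) - 19·L_1(s) - 60·L_2(s).
Expanding and collecting terms gives p(s) = -3s² - (5/2)s - 2.
Check: p(4) = -60. ✓

p(s) = -3s^2 - (5/2)s - 2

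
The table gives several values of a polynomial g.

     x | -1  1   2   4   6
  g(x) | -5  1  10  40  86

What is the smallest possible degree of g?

Divided differences on the nodes -1, 1, 2, 4, 6:
  order 0: -5  1  10  40  86
  order 1: 3  9  15  23
  order 2: 2  2  2
  order 3: 0  0
  order 4: 0
The order-2 divided differences are all 2 (nonzero) and every higher order vanishes, so the data lies on a polynomial of degree exactly 2.

2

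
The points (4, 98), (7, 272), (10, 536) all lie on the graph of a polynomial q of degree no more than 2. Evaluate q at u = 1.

14

Using the Lagrange interpolation formula with nodes 4, 7, 10:
  L_0(u) = (u - 7)(u - 10) / 18
  L_1(u) = (u - 4)(u - 10) / -9
  L_2(u) = (u - 4)(u - 7) / 18
Then q(u) = 98·L_0(u) + 272·L_1(u) + 536·L_2(u).
Expanding and collecting terms gives q(u) = 5u^2 + 3u + 6.
Evaluating at u = 1: q(1) = 14.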